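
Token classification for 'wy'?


Pattern: letter/underscore followed by alphanumerics, not a keyword
Type: IDENTIFIER


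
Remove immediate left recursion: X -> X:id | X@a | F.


Left-recursive alternatives: X:id, X@a; non-recursive: F
Introduce X': X -> FX', X' -> :idX' | @aX' | ε


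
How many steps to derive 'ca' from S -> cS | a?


Derivation: S => cS => ca
Steps: 2


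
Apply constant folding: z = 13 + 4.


13 + 4 = 17 at compile time
Optimized: z = 17


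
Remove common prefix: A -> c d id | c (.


Common prefix: 'c'
Factored: A -> c A', A' -> d id | (


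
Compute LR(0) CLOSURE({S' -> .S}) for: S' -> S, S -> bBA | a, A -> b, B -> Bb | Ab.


Start: S' -> .S
For each item with dot before a nonterminal B, add B -> .γ for every B-production
Closure: [S' -> .S, S -> .bBA, S -> .a]


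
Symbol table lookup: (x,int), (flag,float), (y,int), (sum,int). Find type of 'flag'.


Lookup 'flag' → type float


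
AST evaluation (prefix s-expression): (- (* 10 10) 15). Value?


Evaluate inner: (* 10 10) = 100
Evaluate root: (- 100 15) = 85
Result: 85


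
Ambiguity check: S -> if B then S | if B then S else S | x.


dangling else: 'if B then if B then x else x' parses two ways
Ambiguous


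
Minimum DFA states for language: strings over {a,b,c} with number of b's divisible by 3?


Track (count of b) mod 3: states 0..2, accept at 0
Minimal DFA: 3 states


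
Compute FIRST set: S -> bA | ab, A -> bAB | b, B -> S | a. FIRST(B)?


Per alternative of B: FIRST(S) = {a, b}; FIRST(a) = {a}
FIRST(B) = {a, b}


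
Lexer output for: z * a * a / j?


Scan left to right, longest-match per lexeme
Tokens: ID(z), OP(*), ID(a), OP(*), ID(a), OP(/), ID(j)


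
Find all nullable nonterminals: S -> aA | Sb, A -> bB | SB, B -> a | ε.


A nonterminal is nullable iff some alternative derives ε (directly, or every symbol in it is nullable)
Nullable: {B}


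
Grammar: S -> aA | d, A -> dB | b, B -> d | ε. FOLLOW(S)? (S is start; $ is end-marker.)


$ ∈ FOLLOW(S). For each A -> αBβ: add FIRST(β)\{ε} to FOLLOW(B); if β nullable, add FOLLOW(A).
FOLLOW(S) = {$}


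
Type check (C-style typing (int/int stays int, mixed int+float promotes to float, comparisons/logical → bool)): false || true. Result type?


Operand types: bool || bool
Rule: logical operators take bool operands and yield bool
Result type: bool


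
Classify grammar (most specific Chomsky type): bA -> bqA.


LHS has context (more than one symbol) and |LHS| ≤ |RHS|
Classification: Type 1 (Context-Sensitive)


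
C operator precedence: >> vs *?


'*' is multiplicative (level 10); '>>' is shift (level 8)
Higher level binds tighter
'*' has higher precedence than '>>'


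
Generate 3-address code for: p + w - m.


Break into single-operator statements:
t1 = p + w
t2 = t1 - m


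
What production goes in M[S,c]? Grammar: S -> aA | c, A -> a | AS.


For [S, c]: 'c' ∈ FIRST(c)
Entry: S -> c


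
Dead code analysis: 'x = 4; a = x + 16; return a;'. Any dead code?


x is read by a's definition; a is returned
No dead code


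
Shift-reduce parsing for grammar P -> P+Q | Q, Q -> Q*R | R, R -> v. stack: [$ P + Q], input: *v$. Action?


'*' can extend Q; shift to build Q -> Q*R
Action: shift


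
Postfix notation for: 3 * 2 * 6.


Left to right (same or higher precedence on left)
Postfix: 3 2 * 6 *


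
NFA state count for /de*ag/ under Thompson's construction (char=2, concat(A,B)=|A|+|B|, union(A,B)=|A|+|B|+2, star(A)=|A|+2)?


Syntax tree has 4 char leaf(s), 0 union(s), 1 star(s)
chars contribute 4×2 = 8; each union adds +2; each star adds +2
Total: 8 + 0 + 2 = 10 states


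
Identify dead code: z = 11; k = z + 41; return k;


z is read by k's definition; k is returned
No dead code


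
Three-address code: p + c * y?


Break into single-operator statements:
t1 = c * y
t2 = p + t1


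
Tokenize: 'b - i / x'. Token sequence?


Scan left to right, longest-match per lexeme
Tokens: ID(b), OP(-), ID(i), OP(/), ID(x)


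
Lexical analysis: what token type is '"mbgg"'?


Pattern: double-quoted sequence
Type: STRING_LITERAL


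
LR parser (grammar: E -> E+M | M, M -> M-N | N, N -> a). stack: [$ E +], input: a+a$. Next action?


no handle ('E+' is not any RHS); shift 'a'
Action: shift


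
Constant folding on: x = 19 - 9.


19 - 9 = 10 at compile time
Optimized: x = 10


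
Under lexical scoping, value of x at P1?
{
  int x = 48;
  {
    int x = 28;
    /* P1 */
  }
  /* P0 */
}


x declared in the same block as P1
x = 28


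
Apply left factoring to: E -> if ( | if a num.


Common prefix: 'if'
Factored: E -> if E', E' -> ( | a num


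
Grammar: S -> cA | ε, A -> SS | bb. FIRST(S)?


Per alternative of S: FIRST(cA) = {c}; FIRST(ε) = {ε}
FIRST(S) = {c, ε}


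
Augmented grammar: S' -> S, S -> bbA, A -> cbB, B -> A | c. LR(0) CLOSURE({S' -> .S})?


Start: S' -> .S
For each item with dot before a nonterminal B, add B -> .γ for every B-production
Closure: [S' -> .S, S -> .bbA]


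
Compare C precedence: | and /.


'/' is multiplicative (level 10); '|' is bitwise OR (level 3)
Higher level binds tighter
'/' has higher precedence than '|'


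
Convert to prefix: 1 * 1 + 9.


left-to-right (same/higher precedence on left): tree is (+ (* 1 1) 9)
Prefix: + * 1 1 9


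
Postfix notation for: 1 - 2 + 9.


Left to right (same or higher precedence on left)
Postfix: 1 2 - 9 +


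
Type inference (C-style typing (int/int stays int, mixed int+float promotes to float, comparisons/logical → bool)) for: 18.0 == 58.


Operand types: float == int
Rule: comparison yields bool
Result type: bool


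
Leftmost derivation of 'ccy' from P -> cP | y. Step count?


Derivation: P => cP => ccP => ccy
Steps: 3


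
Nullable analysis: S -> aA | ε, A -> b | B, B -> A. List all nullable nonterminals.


A nonterminal is nullable iff some alternative derives ε (directly, or every symbol in it is nullable)
Nullable: {S}


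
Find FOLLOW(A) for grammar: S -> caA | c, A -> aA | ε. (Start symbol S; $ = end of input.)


$ ∈ FOLLOW(S). For each A -> αBβ: add FIRST(β)\{ε} to FOLLOW(B); if β nullable, add FOLLOW(A).
FOLLOW(A) = {$}


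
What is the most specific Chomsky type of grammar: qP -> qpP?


LHS has context (more than one symbol) and |LHS| ≤ |RHS|
Classification: Type 1 (Context-Sensitive)


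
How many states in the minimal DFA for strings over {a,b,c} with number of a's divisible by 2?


Track (count of a) mod 2: states 0..1, accept at 0
Minimal DFA: 2 states


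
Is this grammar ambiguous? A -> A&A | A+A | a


'a&a+a' has two parse trees (no precedence encoded between & and +)
Ambiguous


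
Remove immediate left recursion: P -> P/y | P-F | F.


Left-recursive alternatives: P/y, P-F; non-recursive: F
Introduce P': P -> FP', P' -> /yP' | -FP' | ε


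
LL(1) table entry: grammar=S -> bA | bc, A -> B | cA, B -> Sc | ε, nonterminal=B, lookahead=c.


For [B, c]: ε is nullable and 'c' ∈ FOLLOW(B)
Entry: B -> ε


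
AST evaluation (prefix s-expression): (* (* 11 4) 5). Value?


Evaluate inner: (* 11 4) = 44
Evaluate root: (* 44 5) = 220
Result: 220


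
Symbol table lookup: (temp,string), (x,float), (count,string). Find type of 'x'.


Lookup 'x' → type float


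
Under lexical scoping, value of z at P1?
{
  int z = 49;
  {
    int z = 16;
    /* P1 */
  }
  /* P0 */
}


z declared in the same block as P1
z = 16


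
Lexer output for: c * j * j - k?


Scan left to right, longest-match per lexeme
Tokens: ID(c), OP(*), ID(j), OP(*), ID(j), OP(-), ID(k)


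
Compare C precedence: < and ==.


'<' is relational (level 7); '==' is equality (level 6)
Higher level binds tighter
'<' has higher precedence than '=='


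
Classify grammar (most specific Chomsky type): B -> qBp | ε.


Single nonterminal LHS, but q^n p^n is not regular
Classification: Type 2 (Context-Free)


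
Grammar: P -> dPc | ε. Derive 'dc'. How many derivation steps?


Derivation: P => dPc => dc
Steps: 2


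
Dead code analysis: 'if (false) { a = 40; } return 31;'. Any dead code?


condition is constant false, so the whole block is unreachable
Dead: 'if (false) { a = 40; }'


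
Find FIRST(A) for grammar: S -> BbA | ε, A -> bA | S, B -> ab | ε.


Per alternative of A: FIRST(bA) = {b}; FIRST(S) = {a, b, ε}
FIRST(A) = {a, b, ε}


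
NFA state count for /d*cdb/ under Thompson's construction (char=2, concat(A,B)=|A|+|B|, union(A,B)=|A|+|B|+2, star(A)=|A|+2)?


Syntax tree has 4 char leaf(s), 0 union(s), 1 star(s)
chars contribute 4×2 = 8; each union adds +2; each star adds +2
Total: 8 + 0 + 2 = 10 states


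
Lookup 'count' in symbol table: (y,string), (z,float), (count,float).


Lookup 'count' → type float


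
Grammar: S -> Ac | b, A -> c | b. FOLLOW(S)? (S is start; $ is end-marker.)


$ ∈ FOLLOW(S). For each A -> αBβ: add FIRST(β)\{ε} to FOLLOW(B); if β nullable, add FOLLOW(A).
FOLLOW(S) = {$}


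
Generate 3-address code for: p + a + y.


Break into single-operator statements:
t1 = p + a
t2 = t1 + y


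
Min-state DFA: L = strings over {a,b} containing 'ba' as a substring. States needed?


KMP-style automaton: 2 progress states + 1 absorbing accept = 3
Minimal DFA: 3 states


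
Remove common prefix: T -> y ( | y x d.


Common prefix: 'y'
Factored: T -> y T', T' -> ( | x d


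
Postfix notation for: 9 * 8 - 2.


Left to right (same or higher precedence on left)
Postfix: 9 8 * 2 -


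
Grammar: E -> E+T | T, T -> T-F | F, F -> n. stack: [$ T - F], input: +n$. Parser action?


handle 'T-F' on top
Action: reduce (T -> T-F)


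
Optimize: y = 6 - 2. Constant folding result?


6 - 2 = 4 at compile time
Optimized: y = 4


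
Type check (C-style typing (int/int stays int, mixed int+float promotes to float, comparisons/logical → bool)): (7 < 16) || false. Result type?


Operand types: bool || bool
Rule: logical operators take bool operands and yield bool
Result type: bool


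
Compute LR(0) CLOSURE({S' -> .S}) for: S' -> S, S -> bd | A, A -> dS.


Start: S' -> .S
For each item with dot before a nonterminal B, add B -> .γ for every B-production
Closure: [S' -> .S, S -> .bd, S -> .A, A -> .dS]


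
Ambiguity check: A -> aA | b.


right-linear, alternatives start with distinct terminals 'a' vs 'b': unique leftmost derivation
Unambiguous


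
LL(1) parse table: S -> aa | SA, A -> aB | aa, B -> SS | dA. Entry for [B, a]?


For [B, a]: 'a' ∈ FIRST(SS)
Entry: B -> SS


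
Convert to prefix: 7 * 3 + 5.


left-to-right (same/higher precedence on left): tree is (+ (* 7 3) 5)
Prefix: + * 7 3 5


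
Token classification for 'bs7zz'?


Pattern: letter/underscore followed by alphanumerics, not a keyword
Type: IDENTIFIER


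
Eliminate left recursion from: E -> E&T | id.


Left-recursive alternatives: E&T; non-recursive: id
Introduce E': E -> idE', E' -> &TE' | ε


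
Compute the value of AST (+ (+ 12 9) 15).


Evaluate inner: (+ 12 9) = 21
Evaluate root: (+ 21 15) = 36
Result: 36


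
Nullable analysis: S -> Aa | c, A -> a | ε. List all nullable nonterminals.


A nonterminal is nullable iff some alternative derives ε (directly, or every symbol in it is nullable)
Nullable: {A}


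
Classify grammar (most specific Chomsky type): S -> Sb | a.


Left-linear: every RHS is a terminal or one nonterminal followed by a terminal
Classification: Type 3 (Regular)


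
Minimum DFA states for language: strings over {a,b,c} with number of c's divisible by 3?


Track (count of c) mod 3: states 0..2, accept at 0
Minimal DFA: 3 states


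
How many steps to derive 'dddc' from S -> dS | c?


Derivation: S => dS => ddS => dddS => dddc
Steps: 4


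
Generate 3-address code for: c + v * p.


Break into single-operator statements:
t1 = v * p
t2 = c + t1


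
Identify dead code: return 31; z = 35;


statement follows a return and is unreachable
Dead: 'z = 35'


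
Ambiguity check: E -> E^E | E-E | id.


'id^id-id' has two parse trees (no precedence encoded between ^ and -)
Ambiguous


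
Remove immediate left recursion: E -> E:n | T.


Left-recursive alternatives: E:n; non-recursive: T
Introduce E': E -> TE', E' -> :nE' | ε


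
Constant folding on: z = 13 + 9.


13 + 9 = 22 at compile time
Optimized: z = 22


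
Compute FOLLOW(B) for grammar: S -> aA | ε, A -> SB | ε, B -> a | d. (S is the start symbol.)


$ ∈ FOLLOW(S). For each A -> αBβ: add FIRST(β)\{ε} to FOLLOW(B); if β nullable, add FOLLOW(A).
FOLLOW(B) = {$, a, d}


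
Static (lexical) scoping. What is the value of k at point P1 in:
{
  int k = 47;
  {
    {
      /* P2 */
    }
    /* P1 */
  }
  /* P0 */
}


P1's block does not declare k; resolves to the enclosing declaration at depth 0
k = 47


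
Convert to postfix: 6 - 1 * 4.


* has higher precedence, evaluate 1*4 first
Postfix: 6 1 4 * -


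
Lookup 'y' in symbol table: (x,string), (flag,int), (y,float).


Lookup 'y' → type float


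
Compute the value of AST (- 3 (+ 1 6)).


Evaluate inner: (+ 1 6) = 7
Evaluate root: (- 3 7) = -4
Result: -4


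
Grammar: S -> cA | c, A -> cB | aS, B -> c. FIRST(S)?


Per alternative of S: FIRST(cA) = {c}; FIRST(c) = {c}
FIRST(S) = {c}


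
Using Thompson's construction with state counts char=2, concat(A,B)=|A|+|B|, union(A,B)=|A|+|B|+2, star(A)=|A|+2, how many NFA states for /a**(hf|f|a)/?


Syntax tree has 5 char leaf(s), 2 union(s), 2 star(s)
chars contribute 5×2 = 10; each union adds +2; each star adds +2
Total: 10 + 4 + 4 = 18 states


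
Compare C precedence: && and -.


'-' is additive (level 9); '&&' is logical AND (level 2)
Higher level binds tighter
'-' has higher precedence than '&&'


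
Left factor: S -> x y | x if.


Common prefix: 'x'
Factored: S -> x S', S' -> y | if


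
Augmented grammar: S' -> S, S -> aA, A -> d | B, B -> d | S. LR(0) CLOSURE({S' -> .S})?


Start: S' -> .S
For each item with dot before a nonterminal B, add B -> .γ for every B-production
Closure: [S' -> .S, S -> .aA]


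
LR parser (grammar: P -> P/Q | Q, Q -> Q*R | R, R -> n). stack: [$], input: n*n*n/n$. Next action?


no handle on stack; shift 'n'
Action: shift


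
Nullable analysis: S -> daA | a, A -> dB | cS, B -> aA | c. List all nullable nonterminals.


A nonterminal is nullable iff some alternative derives ε (directly, or every symbol in it is nullable)
Nullable: {}


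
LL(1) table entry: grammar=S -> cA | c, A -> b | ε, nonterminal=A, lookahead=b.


For [A, b]: 'b' ∈ FIRST(b)
Entry: A -> b


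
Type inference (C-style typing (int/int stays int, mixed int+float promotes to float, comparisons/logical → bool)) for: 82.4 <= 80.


Operand types: float <= int
Rule: comparison yields bool
Result type: bool


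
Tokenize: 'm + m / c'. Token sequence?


Scan left to right, longest-match per lexeme
Tokens: ID(m), OP(+), ID(m), OP(/), ID(c)


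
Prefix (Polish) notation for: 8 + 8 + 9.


left-to-right (same/higher precedence on left): tree is (+ (+ 8 8) 9)
Prefix: + + 8 8 9


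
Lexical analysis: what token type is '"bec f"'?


Pattern: double-quoted sequence
Type: STRING_LITERAL


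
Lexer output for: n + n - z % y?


Scan left to right, longest-match per lexeme
Tokens: ID(n), OP(+), ID(n), OP(-), ID(z), OP(%), ID(y)


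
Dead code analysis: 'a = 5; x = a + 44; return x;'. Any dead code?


a is read by x's definition; x is returned
No dead code


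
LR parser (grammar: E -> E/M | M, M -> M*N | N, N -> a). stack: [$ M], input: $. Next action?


lookahead ∉ {*} so M won't extend; reduce E -> M
Action: reduce (E -> M)


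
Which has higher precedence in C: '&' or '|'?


'&' is bitwise AND (level 5); '|' is bitwise OR (level 3)
Higher level binds tighter
'&' has higher precedence than '|'


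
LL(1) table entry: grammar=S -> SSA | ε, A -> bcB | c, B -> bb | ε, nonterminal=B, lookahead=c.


For [B, c]: ε is nullable and 'c' ∈ FOLLOW(B)
Entry: B -> ε


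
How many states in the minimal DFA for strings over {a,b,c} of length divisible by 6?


Track length mod 6: states 0..5, accept at 0
Minimal DFA: 6 states


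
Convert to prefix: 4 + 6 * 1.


'*' binds tighter: tree is (+ 4 (* 6 1))
Prefix: + 4 * 6 1


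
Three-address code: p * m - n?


Break into single-operator statements:
t1 = p * m
t2 = t1 - n


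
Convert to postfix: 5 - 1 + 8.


Left to right (same or higher precedence on left)
Postfix: 5 1 - 8 +


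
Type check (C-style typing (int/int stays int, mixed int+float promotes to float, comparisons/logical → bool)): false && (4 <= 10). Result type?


Operand types: bool && bool
Rule: logical operators take bool operands and yield bool
Result type: bool


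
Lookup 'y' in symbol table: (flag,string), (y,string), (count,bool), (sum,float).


Lookup 'y' → type string


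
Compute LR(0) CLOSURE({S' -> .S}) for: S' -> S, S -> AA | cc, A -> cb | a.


Start: S' -> .S
For each item with dot before a nonterminal B, add B -> .γ for every B-production
Closure: [S' -> .S, S -> .AA, S -> .cc, A -> .cb, A -> .a]


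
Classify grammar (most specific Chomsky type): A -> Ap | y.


Left-linear: every RHS is a terminal or one nonterminal followed by a terminal
Classification: Type 3 (Regular)


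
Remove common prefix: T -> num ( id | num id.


Common prefix: 'num'
Factored: T -> num T', T' -> ( id | id


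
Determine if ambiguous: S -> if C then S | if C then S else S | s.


dangling else: 'if C then if C then s else s' parses two ways
Ambiguous


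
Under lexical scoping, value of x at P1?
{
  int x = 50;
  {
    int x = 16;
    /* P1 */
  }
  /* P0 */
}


x declared in the same block as P1
x = 16


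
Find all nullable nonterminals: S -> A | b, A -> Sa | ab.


A nonterminal is nullable iff some alternative derives ε (directly, or every symbol in it is nullable)
Nullable: {}


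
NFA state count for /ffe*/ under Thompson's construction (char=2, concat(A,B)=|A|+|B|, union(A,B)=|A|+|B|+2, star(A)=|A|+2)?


Syntax tree has 3 char leaf(s), 0 union(s), 1 star(s)
chars contribute 3×2 = 6; each union adds +2; each star adds +2
Total: 6 + 0 + 2 = 8 states


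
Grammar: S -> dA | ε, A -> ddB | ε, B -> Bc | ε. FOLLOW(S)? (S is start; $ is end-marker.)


$ ∈ FOLLOW(S). For each A -> αBβ: add FIRST(β)\{ε} to FOLLOW(B); if β nullable, add FOLLOW(A).
FOLLOW(S) = {$}


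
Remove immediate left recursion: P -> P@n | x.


Left-recursive alternatives: P@n; non-recursive: x
Introduce P': P -> xP', P' -> @nP' | ε


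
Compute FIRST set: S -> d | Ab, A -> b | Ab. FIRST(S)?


Per alternative of S: FIRST(d) = {d}; FIRST(Ab) = {b}
FIRST(S) = {b, d}


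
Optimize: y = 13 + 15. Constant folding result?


13 + 15 = 28 at compile time
Optimized: y = 28


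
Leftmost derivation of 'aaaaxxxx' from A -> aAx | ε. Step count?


Derivation: A => aAx => aaAxx => aaaAxxx => aaaaAxxxx => aaaaxxxx
Steps: 5


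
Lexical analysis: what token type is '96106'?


Pattern: digits only
Type: INTEGER_LITERAL


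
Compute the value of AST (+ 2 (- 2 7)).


Evaluate inner: (- 2 7) = -5
Evaluate root: (+ 2 -5) = -3
Result: -3


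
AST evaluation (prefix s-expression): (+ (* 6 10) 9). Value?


Evaluate inner: (* 6 10) = 60
Evaluate root: (+ 60 9) = 69
Result: 69


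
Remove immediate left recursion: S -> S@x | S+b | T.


Left-recursive alternatives: S@x, S+b; non-recursive: T
Introduce S': S -> TS', S' -> @xS' | +bS' | ε


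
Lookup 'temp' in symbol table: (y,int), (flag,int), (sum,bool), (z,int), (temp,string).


Lookup 'temp' → type string


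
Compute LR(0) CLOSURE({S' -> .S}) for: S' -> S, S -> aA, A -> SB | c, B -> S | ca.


Start: S' -> .S
For each item with dot before a nonterminal B, add B -> .γ for every B-production
Closure: [S' -> .S, S -> .aA]


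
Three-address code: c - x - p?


Break into single-operator statements:
t1 = c - x
t2 = t1 - p


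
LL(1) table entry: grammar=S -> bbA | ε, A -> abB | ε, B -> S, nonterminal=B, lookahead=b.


For [B, b]: 'b' ∈ FIRST(S)
Entry: B -> S


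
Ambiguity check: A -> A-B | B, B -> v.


precedence layered via separate nonterminal B: deterministic
Unambiguous


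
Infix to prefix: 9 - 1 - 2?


left-to-right (same/higher precedence on left): tree is (- (- 9 1) 2)
Prefix: - - 9 1 2


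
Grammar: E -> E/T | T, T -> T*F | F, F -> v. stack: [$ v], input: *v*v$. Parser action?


'v' on top is the handle for F -> v
Action: reduce (F -> v)


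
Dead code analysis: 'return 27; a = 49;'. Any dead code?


statement follows a return and is unreachable
Dead: 'a = 49'


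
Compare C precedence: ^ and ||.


'^' is bitwise XOR (level 4); '||' is logical OR (level 1)
Higher level binds tighter
'^' has higher precedence than '||'


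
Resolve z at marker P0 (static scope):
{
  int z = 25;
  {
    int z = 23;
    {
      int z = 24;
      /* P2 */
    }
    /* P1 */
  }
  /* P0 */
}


z declared in the same block as P0
z = 25


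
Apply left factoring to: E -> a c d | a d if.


Common prefix: 'a'
Factored: E -> a E', E' -> c d | d if


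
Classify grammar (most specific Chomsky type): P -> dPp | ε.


Single nonterminal LHS, but d^n p^n is not regular
Classification: Type 2 (Context-Free)


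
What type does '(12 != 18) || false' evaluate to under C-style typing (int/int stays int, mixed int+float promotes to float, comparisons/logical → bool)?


Operand types: bool || bool
Rule: logical operators take bool operands and yield bool
Result type: bool


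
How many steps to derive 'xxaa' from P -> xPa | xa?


Derivation: P => xPa => xxaa
Steps: 2


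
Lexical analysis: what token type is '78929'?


Pattern: digits only
Type: INTEGER_LITERAL


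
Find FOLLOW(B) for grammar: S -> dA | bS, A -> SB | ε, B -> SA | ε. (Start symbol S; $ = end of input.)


$ ∈ FOLLOW(S). For each A -> αBβ: add FIRST(β)\{ε} to FOLLOW(B); if β nullable, add FOLLOW(A).
FOLLOW(B) = {$, b, d}


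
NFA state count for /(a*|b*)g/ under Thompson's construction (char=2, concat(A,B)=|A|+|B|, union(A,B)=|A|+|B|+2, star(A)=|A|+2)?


Syntax tree has 3 char leaf(s), 1 union(s), 2 star(s)
chars contribute 3×2 = 6; each union adds +2; each star adds +2
Total: 6 + 2 + 4 = 12 states


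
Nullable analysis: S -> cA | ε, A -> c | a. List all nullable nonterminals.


A nonterminal is nullable iff some alternative derives ε (directly, or every symbol in it is nullable)
Nullable: {S}


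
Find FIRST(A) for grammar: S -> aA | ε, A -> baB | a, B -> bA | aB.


Per alternative of A: FIRST(baB) = {b}; FIRST(a) = {a}
FIRST(A) = {a, b}


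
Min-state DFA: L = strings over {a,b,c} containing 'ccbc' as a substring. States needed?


KMP-style automaton: 4 progress states + 1 absorbing accept = 5
Minimal DFA: 5 states


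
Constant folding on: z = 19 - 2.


19 - 2 = 17 at compile time
Optimized: z = 17


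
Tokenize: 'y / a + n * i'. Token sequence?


Scan left to right, longest-match per lexeme
Tokens: ID(y), OP(/), ID(a), OP(+), ID(n), OP(*), ID(i)


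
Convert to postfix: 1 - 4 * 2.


* has higher precedence, evaluate 4*2 first
Postfix: 1 4 2 * -


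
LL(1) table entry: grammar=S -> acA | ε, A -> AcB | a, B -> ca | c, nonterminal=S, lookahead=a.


For [S, a]: 'a' ∈ FIRST(acA)
Entry: S -> acA


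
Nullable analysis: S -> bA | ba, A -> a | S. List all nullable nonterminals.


A nonterminal is nullable iff some alternative derives ε (directly, or every symbol in it is nullable)
Nullable: {}


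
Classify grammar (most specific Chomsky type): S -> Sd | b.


Left-linear: every RHS is a terminal or one nonterminal followed by a terminal
Classification: Type 3 (Regular)


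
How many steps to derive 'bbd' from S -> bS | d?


Derivation: S => bS => bbS => bbd
Steps: 3


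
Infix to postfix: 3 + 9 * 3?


* has higher precedence, evaluate 9*3 first
Postfix: 3 9 3 * +


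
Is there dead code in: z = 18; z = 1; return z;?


first assignment to z is overwritten before any read
Dead: 'z = 18'


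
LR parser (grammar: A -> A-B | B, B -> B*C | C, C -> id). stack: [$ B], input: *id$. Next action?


shift '*' to continue B -> B*C
Action: shift


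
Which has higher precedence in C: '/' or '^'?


'/' is multiplicative (level 10); '^' is bitwise XOR (level 4)
Higher level binds tighter
'/' has higher precedence than '^'


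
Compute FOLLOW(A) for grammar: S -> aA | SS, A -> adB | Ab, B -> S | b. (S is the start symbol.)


$ ∈ FOLLOW(S). For each A -> αBβ: add FIRST(β)\{ε} to FOLLOW(B); if β nullable, add FOLLOW(A).
FOLLOW(A) = {$, a, b}


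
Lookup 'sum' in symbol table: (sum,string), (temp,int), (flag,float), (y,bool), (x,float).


Lookup 'sum' → type string


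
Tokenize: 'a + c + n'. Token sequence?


Scan left to right, longest-match per lexeme
Tokens: ID(a), OP(+), ID(c), OP(+), ID(n)


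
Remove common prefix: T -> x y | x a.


Common prefix: 'x'
Factored: T -> x T', T' -> y | a


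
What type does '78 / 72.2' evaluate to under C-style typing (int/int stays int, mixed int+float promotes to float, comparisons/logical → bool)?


Operand types: int / float
Rule: mixed int/float promotes to float; int/int stays int
Result type: float


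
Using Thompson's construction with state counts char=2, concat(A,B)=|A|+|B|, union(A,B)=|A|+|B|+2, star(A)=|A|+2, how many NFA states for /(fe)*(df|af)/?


Syntax tree has 6 char leaf(s), 1 union(s), 1 star(s)
chars contribute 6×2 = 12; each union adds +2; each star adds +2
Total: 12 + 2 + 2 = 16 states


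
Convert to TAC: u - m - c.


Break into single-operator statements:
t1 = u - m
t2 = t1 - c


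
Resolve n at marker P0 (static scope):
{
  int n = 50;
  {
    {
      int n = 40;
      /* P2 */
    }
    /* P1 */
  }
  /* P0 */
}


n declared in the same block as P0
n = 50


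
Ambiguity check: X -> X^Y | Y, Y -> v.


precedence layered via separate nonterminal Y: deterministic
Unambiguous


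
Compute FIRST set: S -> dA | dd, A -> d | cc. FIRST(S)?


Per alternative of S: FIRST(dA) = {d}; FIRST(dd) = {d}
FIRST(S) = {d}


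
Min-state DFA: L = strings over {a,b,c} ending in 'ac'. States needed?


Track the longest suffix of input matching a prefix of 'ac': 3 classes (prefixes of length 0..2)
Minimal DFA: 3 states


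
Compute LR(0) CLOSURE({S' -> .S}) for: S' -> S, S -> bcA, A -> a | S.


Start: S' -> .S
For each item with dot before a nonterminal B, add B -> .γ for every B-production
Closure: [S' -> .S, S -> .bcA]


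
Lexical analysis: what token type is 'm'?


Pattern: letter/underscore followed by alphanumerics, not a keyword
Type: IDENTIFIER


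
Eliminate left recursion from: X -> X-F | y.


Left-recursive alternatives: X-F; non-recursive: y
Introduce X': X -> yX', X' -> -FX' | ε


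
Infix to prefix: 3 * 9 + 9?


left-to-right (same/higher precedence on left): tree is (+ (* 3 9) 9)
Prefix: + * 3 9 9


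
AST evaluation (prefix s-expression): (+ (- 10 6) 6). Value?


Evaluate inner: (- 10 6) = 4
Evaluate root: (+ 4 6) = 10
Result: 10


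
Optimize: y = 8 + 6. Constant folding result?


8 + 6 = 14 at compile time
Optimized: y = 14


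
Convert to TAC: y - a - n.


Break into single-operator statements:
t1 = y - a
t2 = t1 - n


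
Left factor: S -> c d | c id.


Common prefix: 'c'
Factored: S -> c S', S' -> d | id


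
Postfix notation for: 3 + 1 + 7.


Left to right (same or higher precedence on left)
Postfix: 3 1 + 7 +


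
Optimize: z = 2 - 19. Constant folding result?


2 - 19 = -17 at compile time
Optimized: z = -17


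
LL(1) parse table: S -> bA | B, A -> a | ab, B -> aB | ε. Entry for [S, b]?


For [S, b]: 'b' ∈ FIRST(bA)
Entry: S -> bA


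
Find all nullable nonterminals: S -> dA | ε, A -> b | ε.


A nonterminal is nullable iff some alternative derives ε (directly, or every symbol in it is nullable)
Nullable: {A, S}


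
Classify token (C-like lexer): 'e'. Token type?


Pattern: letter/underscore followed by alphanumerics, not a keyword
Type: IDENTIFIER


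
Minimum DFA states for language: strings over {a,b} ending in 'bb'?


Track the longest suffix of input matching a prefix of 'bb': 3 classes (prefixes of length 0..2)
Minimal DFA: 3 states


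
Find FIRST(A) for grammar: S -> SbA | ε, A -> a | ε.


Per alternative of A: FIRST(a) = {a}; FIRST(ε) = {ε}
FIRST(A) = {a, ε}


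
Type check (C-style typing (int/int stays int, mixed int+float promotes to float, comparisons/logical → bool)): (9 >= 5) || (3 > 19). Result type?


Operand types: bool || bool
Rule: logical operators take bool operands and yield bool
Result type: bool


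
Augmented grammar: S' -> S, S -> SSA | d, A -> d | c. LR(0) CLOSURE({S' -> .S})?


Start: S' -> .S
For each item with dot before a nonterminal B, add B -> .γ for every B-production
Closure: [S' -> .S, S -> .SSA, S -> .d]


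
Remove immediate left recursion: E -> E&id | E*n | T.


Left-recursive alternatives: E&id, E*n; non-recursive: T
Introduce E': E -> TE', E' -> &idE' | *nE' | ε


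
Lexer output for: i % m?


Scan left to right, longest-match per lexeme
Tokens: ID(i), OP(%), ID(m)


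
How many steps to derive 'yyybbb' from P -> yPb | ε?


Derivation: P => yPb => yyPbb => yyyPbbb => yyybbb
Steps: 4


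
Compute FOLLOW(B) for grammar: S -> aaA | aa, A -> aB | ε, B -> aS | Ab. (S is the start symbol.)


$ ∈ FOLLOW(S). For each A -> αBβ: add FIRST(β)\{ε} to FOLLOW(B); if β nullable, add FOLLOW(A).
FOLLOW(B) = {$, b}


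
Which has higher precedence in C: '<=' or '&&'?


'<=' is relational (level 7); '&&' is logical AND (level 2)
Higher level binds tighter
'<=' has higher precedence than '&&'


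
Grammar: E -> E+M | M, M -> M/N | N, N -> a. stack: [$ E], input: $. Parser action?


start symbol E on stack, input exhausted
Action: accept


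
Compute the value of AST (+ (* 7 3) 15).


Evaluate inner: (* 7 3) = 21
Evaluate root: (+ 21 15) = 36
Result: 36


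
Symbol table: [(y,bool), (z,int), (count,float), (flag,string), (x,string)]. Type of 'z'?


Lookup 'z' → type int


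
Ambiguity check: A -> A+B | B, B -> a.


precedence layered via separate nonterminal B: deterministic
Unambiguous


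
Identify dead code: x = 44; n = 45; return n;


x is assigned but never read
Dead: 'x = 44'


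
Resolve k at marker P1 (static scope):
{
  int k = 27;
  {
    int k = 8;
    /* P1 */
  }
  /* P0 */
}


k declared in the same block as P1
k = 8


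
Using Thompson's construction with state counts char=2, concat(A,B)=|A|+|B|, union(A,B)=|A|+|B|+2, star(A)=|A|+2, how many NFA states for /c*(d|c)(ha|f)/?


Syntax tree has 6 char leaf(s), 2 union(s), 1 star(s)
chars contribute 6×2 = 12; each union adds +2; each star adds +2
Total: 12 + 4 + 2 = 18 states


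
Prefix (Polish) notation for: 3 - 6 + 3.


left-to-right (same/higher precedence on left): tree is (+ (- 3 6) 3)
Prefix: + - 3 6 3


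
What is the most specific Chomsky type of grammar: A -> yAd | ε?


Single nonterminal LHS, but y^n d^n is not regular
Classification: Type 2 (Context-Free)


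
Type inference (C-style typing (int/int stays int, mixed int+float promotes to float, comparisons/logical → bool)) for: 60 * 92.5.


Operand types: int * float
Rule: mixed int/float promotes to float; int/int stays int
Result type: float


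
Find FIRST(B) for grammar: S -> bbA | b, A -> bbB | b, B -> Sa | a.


Per alternative of B: FIRST(Sa) = {b}; FIRST(a) = {a}
FIRST(B) = {a, b}


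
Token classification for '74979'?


Pattern: digits only
Type: INTEGER_LITERAL


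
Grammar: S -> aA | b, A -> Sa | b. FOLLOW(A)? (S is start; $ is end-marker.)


$ ∈ FOLLOW(S). For each A -> αBβ: add FIRST(β)\{ε} to FOLLOW(B); if β nullable, add FOLLOW(A).
FOLLOW(A) = {$, a}


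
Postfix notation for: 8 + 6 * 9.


* has higher precedence, evaluate 6*9 first
Postfix: 8 6 9 * +


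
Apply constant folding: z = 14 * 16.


14 * 16 = 224 at compile time
Optimized: z = 224


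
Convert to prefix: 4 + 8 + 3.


left-to-right (same/higher precedence on left): tree is (+ (+ 4 8) 3)
Prefix: + + 4 8 3


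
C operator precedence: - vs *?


'*' is multiplicative (level 10); '-' is additive (level 9)
Higher level binds tighter
'*' has higher precedence than '-'


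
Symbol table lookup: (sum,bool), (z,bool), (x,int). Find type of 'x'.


Lookup 'x' → type int


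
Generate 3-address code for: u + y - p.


Break into single-operator statements:
t1 = u + y
t2 = t1 - p


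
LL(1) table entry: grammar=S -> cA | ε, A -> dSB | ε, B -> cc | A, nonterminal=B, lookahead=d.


For [B, d]: 'd' ∈ FIRST(A)
Entry: B -> A


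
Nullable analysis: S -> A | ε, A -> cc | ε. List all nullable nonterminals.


A nonterminal is nullable iff some alternative derives ε (directly, or every symbol in it is nullable)
Nullable: {A, S}


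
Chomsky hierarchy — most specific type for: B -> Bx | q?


Left-linear: every RHS is a terminal or one nonterminal followed by a terminal
Classification: Type 3 (Regular)


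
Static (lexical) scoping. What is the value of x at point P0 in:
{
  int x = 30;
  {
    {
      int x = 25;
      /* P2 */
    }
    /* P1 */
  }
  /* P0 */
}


x declared in the same block as P0
x = 30


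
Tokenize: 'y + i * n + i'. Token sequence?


Scan left to right, longest-match per lexeme
Tokens: ID(y), OP(+), ID(i), OP(*), ID(n), OP(+), ID(i)


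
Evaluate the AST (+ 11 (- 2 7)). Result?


Evaluate inner: (- 2 7) = -5
Evaluate root: (+ 11 -5) = 6
Result: 6


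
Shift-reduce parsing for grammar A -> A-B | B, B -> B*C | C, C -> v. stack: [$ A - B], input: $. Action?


handle 'A-B' on top; lookahead ∈ FOLLOW(A) = {-, $}
Action: reduce (A -> A-B)


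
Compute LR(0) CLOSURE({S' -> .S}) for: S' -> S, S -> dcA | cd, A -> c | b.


Start: S' -> .S
For each item with dot before a nonterminal B, add B -> .γ for every B-production
Closure: [S' -> .S, S -> .dcA, S -> .cd]


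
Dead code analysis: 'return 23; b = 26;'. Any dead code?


statement follows a return and is unreachable
Dead: 'b = 26'


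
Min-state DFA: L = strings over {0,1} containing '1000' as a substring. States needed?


KMP-style automaton: 4 progress states + 1 absorbing accept = 5
Minimal DFA: 5 states


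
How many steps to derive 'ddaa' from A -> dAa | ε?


Derivation: A => dAa => ddAaa => ddaa
Steps: 3


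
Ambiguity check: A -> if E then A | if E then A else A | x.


dangling else: 'if E then if E then x else x' parses two ways
Ambiguous


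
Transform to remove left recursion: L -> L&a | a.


Left-recursive alternatives: L&a; non-recursive: a
Introduce L': L -> aL', L' -> &aL' | ε


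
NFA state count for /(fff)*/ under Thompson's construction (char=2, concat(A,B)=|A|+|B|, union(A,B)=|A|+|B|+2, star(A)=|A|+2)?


Syntax tree has 3 char leaf(s), 0 union(s), 1 star(s)
chars contribute 3×2 = 6; each union adds +2; each star adds +2
Total: 6 + 0 + 2 = 8 states


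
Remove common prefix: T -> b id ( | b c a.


Common prefix: 'b'
Factored: T -> b T', T' -> id ( | c a


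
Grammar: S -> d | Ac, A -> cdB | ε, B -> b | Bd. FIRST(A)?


Per alternative of A: FIRST(cdB) = {c}; FIRST(ε) = {ε}
FIRST(A) = {c, ε}


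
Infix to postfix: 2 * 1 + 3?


Left to right (same or higher precedence on left)
Postfix: 2 1 * 3 +


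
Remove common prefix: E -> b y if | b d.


Common prefix: 'b'
Factored: E -> b E', E' -> y if | d


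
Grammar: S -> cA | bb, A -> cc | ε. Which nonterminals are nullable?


A nonterminal is nullable iff some alternative derives ε (directly, or every symbol in it is nullable)
Nullable: {A}


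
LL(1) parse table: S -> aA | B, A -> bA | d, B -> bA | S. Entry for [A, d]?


For [A, d]: 'd' ∈ FIRST(d)
Entry: A -> d


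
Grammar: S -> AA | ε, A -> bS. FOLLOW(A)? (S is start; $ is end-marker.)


$ ∈ FOLLOW(S). For each A -> αBβ: add FIRST(β)\{ε} to FOLLOW(B); if β nullable, add FOLLOW(A).
FOLLOW(A) = {$, b}


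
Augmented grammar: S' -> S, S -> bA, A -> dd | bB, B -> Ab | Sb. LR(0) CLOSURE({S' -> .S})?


Start: S' -> .S
For each item with dot before a nonterminal B, add B -> .γ for every B-production
Closure: [S' -> .S, S -> .bA]


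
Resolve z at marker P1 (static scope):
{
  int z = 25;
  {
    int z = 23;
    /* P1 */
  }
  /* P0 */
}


z declared in the same block as P1
z = 23


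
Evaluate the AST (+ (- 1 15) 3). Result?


Evaluate inner: (- 1 15) = -14
Evaluate root: (+ -14 3) = -11
Result: -11


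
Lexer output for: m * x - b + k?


Scan left to right, longest-match per lexeme
Tokens: ID(m), OP(*), ID(x), OP(-), ID(b), OP(+), ID(k)


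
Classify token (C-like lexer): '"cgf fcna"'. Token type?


Pattern: double-quoted sequence
Type: STRING_LITERAL


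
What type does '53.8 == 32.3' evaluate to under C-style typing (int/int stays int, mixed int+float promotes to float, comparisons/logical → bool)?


Operand types: float == float
Rule: comparison yields bool
Result type: bool


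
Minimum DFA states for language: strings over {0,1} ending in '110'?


Track the longest suffix of input matching a prefix of '110': 4 classes (prefixes of length 0..3)
Minimal DFA: 4 states


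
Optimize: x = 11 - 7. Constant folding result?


11 - 7 = 4 at compile time
Optimized: x = 4


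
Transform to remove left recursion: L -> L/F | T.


Left-recursive alternatives: L/F; non-recursive: T
Introduce L': L -> TL', L' -> /FL' | ε


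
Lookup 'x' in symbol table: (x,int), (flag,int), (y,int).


Lookup 'x' → type int


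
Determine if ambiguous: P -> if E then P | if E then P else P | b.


dangling else: 'if E then if E then b else b' parses two ways
Ambiguous


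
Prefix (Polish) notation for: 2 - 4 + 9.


left-to-right (same/higher precedence on left): tree is (+ (- 2 4) 9)
Prefix: + - 2 4 9


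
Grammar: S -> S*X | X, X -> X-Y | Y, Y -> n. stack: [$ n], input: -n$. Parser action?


'n' on top is the handle for Y -> n
Action: reduce (Y -> n)


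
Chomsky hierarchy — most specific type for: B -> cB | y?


Right-linear: every RHS is a terminal or a terminal followed by one nonterminal
Classification: Type 3 (Regular)


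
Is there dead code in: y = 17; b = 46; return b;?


y is assigned but never read
Dead: 'y = 17'


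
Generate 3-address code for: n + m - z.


Break into single-operator statements:
t1 = n + m
t2 = t1 - z


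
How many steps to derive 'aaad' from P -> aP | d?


Derivation: P => aP => aaP => aaaP => aaad
Steps: 4


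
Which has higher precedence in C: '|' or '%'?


'%' is multiplicative (level 10); '|' is bitwise OR (level 3)
Higher level binds tighter
'%' has higher precedence than '|'


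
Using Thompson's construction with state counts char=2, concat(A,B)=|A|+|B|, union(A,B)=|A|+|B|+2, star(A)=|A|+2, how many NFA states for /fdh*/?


Syntax tree has 3 char leaf(s), 0 union(s), 1 star(s)
chars contribute 3×2 = 6; each union adds +2; each star adds +2
Total: 6 + 0 + 2 = 8 states
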